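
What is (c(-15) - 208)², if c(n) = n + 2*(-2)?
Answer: 51529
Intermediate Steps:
c(n) = -4 + n (c(n) = n - 4 = -4 + n)
(c(-15) - 208)² = ((-4 - 15) - 208)² = (-19 - 208)² = (-227)² = 51529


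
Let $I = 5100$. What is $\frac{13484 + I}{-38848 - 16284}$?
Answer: $- \frac{4646}{13783} \approx -0.33708$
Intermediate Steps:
$\frac{13484 + I}{-38848 - 16284} = \frac{13484 + 5100}{-38848 - 16284} = \frac{18584}{-55132} = 18584 \left(- \frac{1}{55132}\right) = - \frac{4646}{13783}$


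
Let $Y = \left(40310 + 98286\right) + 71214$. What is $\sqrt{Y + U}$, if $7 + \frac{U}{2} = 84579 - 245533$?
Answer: $28 i \sqrt{143} \approx 334.83 i$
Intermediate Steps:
$U = -321922$ ($U = -14 + 2 \left(84579 - 245533\right) = -14 + 2 \left(-160954\right) = -14 - 321908 = -321922$)
$Y = 209810$ ($Y = 138596 + 71214 = 209810$)
$\sqrt{Y + U} = \sqrt{209810 - 321922} = \sqrt{-112112} = 28 i \sqrt{143}$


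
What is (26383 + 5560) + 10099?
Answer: 42042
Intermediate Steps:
(26383 + 5560) + 10099 = 31943 + 10099 = 42042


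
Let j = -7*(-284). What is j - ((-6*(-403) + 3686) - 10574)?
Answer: 6458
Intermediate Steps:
j = 1988
j - ((-6*(-403) + 3686) - 10574) = 1988 - ((-6*(-403) + 3686) - 10574) = 1988 - ((2418 + 3686) - 10574) = 1988 - (6104 - 10574) = 1988 - 1*(-4470) = 1988 + 4470 = 6458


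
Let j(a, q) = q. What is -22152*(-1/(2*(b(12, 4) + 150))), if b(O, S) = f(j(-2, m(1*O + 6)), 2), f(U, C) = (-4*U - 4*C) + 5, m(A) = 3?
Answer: 3692/45 ≈ 82.044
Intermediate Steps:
f(U, C) = 5 - 4*C - 4*U (f(U, C) = (-4*C - 4*U) + 5 = 5 - 4*C - 4*U)
b(O, S) = -15 (b(O, S) = 5 - 4*2 - 4*3 = 5 - 8 - 12 = -15)
-22152*(-1/(2*(b(12, 4) + 150))) = -22152*(-1/(2*(-15 + 150))) = -22152/((-2*135)) = -22152/(-270) = -22152*(-1/270) = 3692/45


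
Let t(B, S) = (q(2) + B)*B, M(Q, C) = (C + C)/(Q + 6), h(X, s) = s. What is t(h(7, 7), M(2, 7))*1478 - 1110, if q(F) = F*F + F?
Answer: 133388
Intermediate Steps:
q(F) = F + F² (q(F) = F² + F = F + F²)
M(Q, C) = 2*C/(6 + Q) (M(Q, C) = (2*C)/(6 + Q) = 2*C/(6 + Q))
t(B, S) = B*(6 + B) (t(B, S) = (2*(1 + 2) + B)*B = (2*3 + B)*B = (6 + B)*B = B*(6 + B))
t(h(7, 7), M(2, 7))*1478 - 1110 = (7*(6 + 7))*1478 - 1110 = (7*13)*1478 - 1110 = 91*1478 - 1110 = 134498 - 1110 = 133388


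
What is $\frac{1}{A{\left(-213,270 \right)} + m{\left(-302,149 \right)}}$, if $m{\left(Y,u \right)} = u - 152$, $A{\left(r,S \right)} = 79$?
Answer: $\frac{1}{76} \approx 0.013158$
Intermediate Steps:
$m{\left(Y,u \right)} = -152 + u$ ($m{\left(Y,u \right)} = u - 152 = -152 + u$)
$\frac{1}{A{\left(-213,270 \right)} + m{\left(-302,149 \right)}} = \frac{1}{79 + \left(-152 + 149\right)} = \frac{1}{79 - 3} = \frac{1}{76}$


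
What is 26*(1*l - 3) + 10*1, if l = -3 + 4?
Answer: -42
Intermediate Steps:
l = 1
26*(1*l - 3) + 10*1 = 26*(1*1 - 3) + 10*1 = 26*(1 - 3) + 10 = 26*(-2) + 10 = -52 + 10 = -42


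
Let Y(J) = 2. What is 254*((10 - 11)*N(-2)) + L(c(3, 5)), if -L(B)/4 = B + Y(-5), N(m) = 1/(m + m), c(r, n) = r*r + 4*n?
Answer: -121/2 ≈ -60.500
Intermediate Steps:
c(r, n) = r² + 4*n
N(m) = 1/(2*m)
L(B) = -8 - 4*B (L(B) = -4*(B + 2) = -4*(2 + B) = -8 - 4*B)
254*((10 - 11)*N(-2)) + L(c(3, 5)) = 254*((10 - 11)*((½)/(-2))) + (-8 - 4*(3² + 4*5)) = 254*(-(-1)/(2*2)) + (-8 - 4*(9 + 20)) = 254*(-1*(-¼)) + (-8 - 4*29) = 254*(¼) + (-8 - 116) = 127/2 - 124 = -121/2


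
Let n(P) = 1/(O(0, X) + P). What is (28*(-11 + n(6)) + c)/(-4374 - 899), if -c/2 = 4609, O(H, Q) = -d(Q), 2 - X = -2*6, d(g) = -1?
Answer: 9522/5273 ≈ 1.8058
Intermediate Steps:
X = 14 (X = 2 - (-2)*6 = 2 - 1*(-12) = 2 + 12 = 14)
O(H, Q) = 1 (O(H, Q) = -1*(-1) = 1)
c = -9218 (c = -2*4609 = -9218)
n(P) = 1/(1 + P)
(28*(-11 + n(6)) + c)/(-4374 - 899) = (28*(-11 + 1/(1 + 6)) - 9218)/(-4374 - 899) = (28*(-11 + 1/7) - 9218)/(-5273) = (28*(-11 + 1/7) - 9218)*(-1/5273) = (28*(-76/7) - 9218)*(-1/5273) = (-304 - 9218)*(-1/5273) = -9522*(-1/5273) = 9522/5273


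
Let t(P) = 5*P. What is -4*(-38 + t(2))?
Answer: 112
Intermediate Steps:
-4*(-38 + t(2)) = -4*(-38 + 5*2) = -4*(-38 + 10) = -4*(-28) = 112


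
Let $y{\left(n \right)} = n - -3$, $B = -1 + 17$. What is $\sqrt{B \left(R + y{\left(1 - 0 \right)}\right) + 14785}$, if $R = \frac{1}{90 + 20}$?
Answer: $\frac{\sqrt{44918665}}{55} \approx 121.86$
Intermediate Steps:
$B = 16$
$y{\left(n \right)} = 3 + n$ ($y{\left(n \right)} = n + 3 = 3 + n$)
$R = \frac{1}{110} \approx 0.0090909$
$\sqrt{B \left(R + y{\left(1 - 0 \right)}\right) + 14785} = \sqrt{16 \left(\frac{1}{110} + \left(3 + \left(1 - 0\right)\right)\right) + 14785} = \sqrt{16 \left(\frac{1}{110} + \left(3 + \left(1 + 0\right)\right)\right) + 14785} = \sqrt{16 \left(\frac{1}{110} + \left(3 + 1\right)\right) + 14785} = \sqrt{16 \left(\frac{1}{110} + 4\right) + 14785} = \sqrt{16 \cdot \frac{441}{110} + 14785} = \sqrt{\frac{3528}{55} + 14785} = \sqrt{\frac{816703}{55}} = \frac{\sqrt{44918665}}{55}$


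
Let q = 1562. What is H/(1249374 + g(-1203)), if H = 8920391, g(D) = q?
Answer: 8920391/1250936 ≈ 7.1310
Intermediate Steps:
g(D) = 1562
H/(1249374 + g(-1203)) = 8920391/(1249374 + 1562) = 8920391/1250936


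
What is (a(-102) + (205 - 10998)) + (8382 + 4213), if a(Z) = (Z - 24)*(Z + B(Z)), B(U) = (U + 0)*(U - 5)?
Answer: -1360510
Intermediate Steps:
B(U) = U*(-5 + U)
a(Z) = (-24 + Z)*(Z + Z*(-5 + Z)) (a(Z) = (Z - 24)*(Z + Z*(-5 + Z)) = (-24 + Z)*(Z + Z*(-5 + Z)))
(a(-102) + (205 - 10998)) + (8382 + 4213) = (-102*(96 + (-102)**2 - 28*(-102)) + (205 - 10998)) + (8382 + 4213) = (-102*(96 + 10404 + 2856) - 10793) + 12595 = (-102*13356 - 10793) + 12595 = (-1362312 - 10793) + 12595 = -1373105 + 12595 = -1360510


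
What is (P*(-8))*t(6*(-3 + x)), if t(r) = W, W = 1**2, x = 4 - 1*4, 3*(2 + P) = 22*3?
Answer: -160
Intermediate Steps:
P = 20 (P = -2 + (22*3)/3 = -2 + (1/3)*66 = -2 + 22 = 20)
x = 0 (x = 4 - 4 = 0)
W = 1
t(r) = 1
(P*(-8))*t(6*(-3 + x)) = (20*(-8))*1 = -160*1 = -160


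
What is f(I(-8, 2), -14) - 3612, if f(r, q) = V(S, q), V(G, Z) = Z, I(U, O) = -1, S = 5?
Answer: -3626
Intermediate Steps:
f(r, q) = q
f(I(-8, 2), -14) - 3612 = -14 - 3612 = -3626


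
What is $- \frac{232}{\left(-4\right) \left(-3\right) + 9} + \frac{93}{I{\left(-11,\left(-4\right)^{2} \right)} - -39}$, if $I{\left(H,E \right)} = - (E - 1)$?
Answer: $- \frac{1205}{168} \approx -7.1726$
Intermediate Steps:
$I{\left(H,E \right)} = 1 - E$ ($I{\left(H,E \right)} = - (-1 + E) = 1 - E$)
$- \frac{232}{\left(-4\right) \left(-3\right) + 9} + \frac{93}{I{\left(-11,\left(-4\right)^{2} \right)} - -39} = - \frac{232}{\left(-4\right) \left(-3\right) + 9} + \frac{93}{\left(1 - \left(-4\right)^{2}\right) - -39} = - \frac{232}{12 + 9} + \frac{93}{\left(1 - 16\right) + 39} = - \frac{232}{21} + \frac{93}{\left(1 - 16\right) + 39} = \left(-232\right) \frac{1}{21} + \frac{93}{-15 + 39} = - \frac{232}{21} + \frac{93}{24} = - \frac{232}{21} + 93 \cdot \frac{1}{24} = - \frac{232}{21} + \frac{31}{8} = - \frac{1205}{168}$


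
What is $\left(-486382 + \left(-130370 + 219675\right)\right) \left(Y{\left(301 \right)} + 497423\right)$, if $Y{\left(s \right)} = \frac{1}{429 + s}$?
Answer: $- \frac{144186120173907}{730} \approx -1.9752 \cdot 10^{11}$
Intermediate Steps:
$\left(-486382 + \left(-130370 + 219675\right)\right) \left(Y{\left(301 \right)} + 497423\right) = \left(-486382 + \left(-130370 + 219675\right)\right) \left(\frac{1}{429 + 301} + 497423\right) = \left(-486382 + 89305\right) \left(\frac{1}{730} + 497423\right) = - 397077 \left(\frac{1}{730} + 497423\right) = \left(-397077\right) \frac{363118791}{730} = - \frac{144186120173907}{730}$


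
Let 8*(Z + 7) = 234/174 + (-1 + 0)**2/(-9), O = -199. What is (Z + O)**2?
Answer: 46183299409/1089936 ≈ 42373.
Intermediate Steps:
Z = -7147/1044 (Z = -7 + (234/174 + (-1 + 0)**2/(-9))/8 = -7 + (234*(1/174) + (-1)**2*(-1/9))/8 = -7 + (39/29 + 1*(-1/9))/8 = -7 + (39/29 - 1/9)/8 = -7 + (1/8)*(322/261) = -7 + 161/1044 = -7147/1044 ≈ -6.8458)
(Z + O)**2 = (-7147/1044 - 199)**2 = (-214903/1044)**2 = 46183299409/1089936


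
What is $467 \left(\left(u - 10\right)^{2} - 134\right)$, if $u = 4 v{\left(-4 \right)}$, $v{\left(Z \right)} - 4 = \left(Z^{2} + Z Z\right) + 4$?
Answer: $10444922$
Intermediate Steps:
$v{\left(Z \right)} = 8 + 2 Z^{2}$ ($v{\left(Z \right)} = 4 + \left(\left(Z^{2} + Z Z\right) + 4\right) = 4 + \left(\left(Z^{2} + Z^{2}\right) + 4\right) = 4 + \left(2 Z^{2} + 4\right) = 4 + \left(4 + 2 Z^{2}\right) = 8 + 2 Z^{2}$)
$u = 160$ ($u = 4 \left(8 + 2 \left(-4\right)^{2}\right) = 4 \left(8 + 2 \cdot 16\right) = 4 \left(8 + 32\right) = 4 \cdot 40 = 160$)
$467 \left(\left(u - 10\right)^{2} - 134\right) = 467 \left(\left(160 - 10\right)^{2} - 134\right) = 467 \left(150^{2} - 134\right) = 467 \left(22500 - 134\right) = 467 \cdot 22366 = 10444922$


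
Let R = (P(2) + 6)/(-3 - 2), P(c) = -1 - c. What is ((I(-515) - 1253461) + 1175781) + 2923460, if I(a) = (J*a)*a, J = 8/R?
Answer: -2071660/3 ≈ -6.9055e+5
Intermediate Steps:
R = -⅗ (R = ((-1 - 1*2) + 6)/(-3 - 2) = ((-1 - 2) + 6)/(-5) = (-3 + 6)*(-⅕) = 3*(-⅕) = -⅗ ≈ -0.60000)
J = -40/3 (J = 8/(-⅗) = 8*(-5/3) = -40/3 ≈ -13.333)
I(a) = -40*a²/3 (I(a) = (-40*a/3)*a = -40*a²/3)
((I(-515) - 1253461) + 1175781) + 2923460 = ((-40/3*(-515)² - 1253461) + 1175781) + 2923460 = ((-40/3*265225 - 1253461) + 1175781) + 2923460 = ((-10609000/3 - 1253461) + 1175781) + 2923460 = (-14369383/3 + 1175781) + 2923460 = -10842040/3 + 2923460 = -2071660/3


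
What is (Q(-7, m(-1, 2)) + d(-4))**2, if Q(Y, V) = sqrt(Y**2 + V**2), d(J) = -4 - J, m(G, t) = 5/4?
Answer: 809/16 ≈ 50.563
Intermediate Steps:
m(G, t) = 5/4 (m(G, t) = 5*(1/4) = 5/4)
Q(Y, V) = sqrt(V**2 + Y**2)
(Q(-7, m(-1, 2)) + d(-4))**2 = (sqrt((5/4)**2 + (-7)**2) + (-4 - 1*(-4)))**2 = (sqrt(25/16 + 49) + (-4 + 4))**2 = (sqrt(809/16) + 0)**2 = (sqrt(809)/4 + 0)**2 = (sqrt(809)/4)**2 = 809/16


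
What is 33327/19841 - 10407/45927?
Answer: 441374614/303745869 ≈ 1.4531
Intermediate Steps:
33327/19841 - 10407/45927 = 33327*(1/19841) - 10407*1/45927 = 33327/19841 - 3469/15309 = 441374614/303745869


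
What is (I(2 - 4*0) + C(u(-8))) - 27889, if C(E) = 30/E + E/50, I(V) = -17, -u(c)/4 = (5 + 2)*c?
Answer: -78123881/2800 ≈ -27901.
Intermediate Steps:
u(c) = -28*c (u(c) = -4*(5 + 2)*c = -28*c)
C(E) = 30/E + E/50 (C(E) = 30/E + E*(1/50) = 30/E + E/50)
(I(2 - 4*0) + C(u(-8))) - 27889 = (-17 + (30/((-28*(-8))) + (-28*(-8))/50)) - 27889 = (-17 + (30/224 + (1/50)*224)) - 27889 = (-17 + (30*(1/224) + 112/25)) - 27889 = (-17 + (15/112 + 112/25)) - 27889 = (-17 + 12919/2800) - 27889 = -34681/2800 - 27889 = -78123881/2800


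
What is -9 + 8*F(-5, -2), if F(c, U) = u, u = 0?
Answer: -9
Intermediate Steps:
F(c, U) = 0
-9 + 8*F(-5, -2) = -9 + 8*0 = -9 + 0 = -9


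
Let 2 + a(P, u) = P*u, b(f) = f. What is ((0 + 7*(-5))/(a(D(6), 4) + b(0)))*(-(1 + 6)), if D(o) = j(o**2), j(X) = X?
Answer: 245/142 ≈ 1.7254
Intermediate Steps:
D(o) = o**2
a(P, u) = -2 + P*u
((0 + 7*(-5))/(a(D(6), 4) + b(0)))*(-(1 + 6)) = ((0 + 7*(-5))/((-2 + 6**2*4) + 0))*(-(1 + 6)) = ((0 - 35)/((-2 + 36*4) + 0))*(-1*7) = (-35/((-2 + 144) + 0))*(-7) = (-35/(142 + 0))*(-7) = (-35/142)*(-7) = ((1/142)*(-35))*(-7) = -35/142*(-7) = 245/142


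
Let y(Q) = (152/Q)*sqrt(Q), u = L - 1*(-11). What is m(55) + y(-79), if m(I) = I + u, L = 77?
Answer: 143 - 152*I*sqrt(79)/79 ≈ 143.0 - 17.101*I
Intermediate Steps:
u = 88 (u = 77 - 1*(-11) = 77 + 11 = 88)
y(Q) = 152/sqrt(Q)
m(I) = 88 + I (m(I) = I + 88 = 88 + I)
m(55) + y(-79) = (88 + 55) + 152/sqrt(-79) = 143 + 152*(-I*sqrt(79)/79) = 143 - 152*I*sqrt(79)/79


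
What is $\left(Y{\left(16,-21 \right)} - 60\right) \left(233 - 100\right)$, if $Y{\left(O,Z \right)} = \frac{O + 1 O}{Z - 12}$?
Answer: $- \frac{267596}{33} \approx -8109.0$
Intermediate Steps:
$Y{\left(O,Z \right)} = \frac{2 O}{-12 + Z}$ ($Y{\left(O,Z \right)} = \frac{O + O}{-12 + Z} = \frac{2 O}{-12 + Z}$)
$\left(Y{\left(16,-21 \right)} - 60\right) \left(233 - 100\right) = \left(2 \cdot 16 \frac{1}{-12 - 21} - 60\right) \left(233 - 100\right) = \left(2 \cdot 16 \frac{1}{-33} - 60\right) 133 = \left(2 \cdot 16 \left(- \frac{1}{33}\right) - 60\right) 133 = \left(- \frac{32}{33} - 60\right) 133 = \left(- \frac{2012}{33}\right) 133 = - \frac{267596}{33}$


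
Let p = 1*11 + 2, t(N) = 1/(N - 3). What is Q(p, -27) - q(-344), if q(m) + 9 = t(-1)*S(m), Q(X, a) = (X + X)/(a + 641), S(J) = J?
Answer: -23626/307 ≈ -76.958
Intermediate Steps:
t(N) = 1/(-3 + N)
p = 13 (p = 11 + 2 = 13)
Q(X, a) = 2*X/(641 + a) (Q(X, a) = (2*X)/(641 + a) = 2*X/(641 + a))
q(m) = -9 - m/4 (q(m) = -9 + m/(-3 - 1) = -9 + m/(-4) = -9 - m/4)
Q(p, -27) - q(-344) = 2*13/(641 - 27) - (-9 - 1/4*(-344)) = 2*13/614 - (-9 + 86) = 2*13*(1/614) - 1*77 = 13/307 - 77 = -23626/307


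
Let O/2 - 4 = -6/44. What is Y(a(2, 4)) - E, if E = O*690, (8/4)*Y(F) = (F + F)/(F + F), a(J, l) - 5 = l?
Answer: -117289/22 ≈ -5331.3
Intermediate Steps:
a(J, l) = 5 + l
Y(F) = ½ (Y(F) = ((F + F)/(F + F))/2 = ((2*F)/((2*F)))/2 = ((2*F)*(1/(2*F)))/2 = (½)*1 = ½)
O = 85/11 (O = 8 + 2*(-6/44) = 8 + 2*(-6*1/44) = 8 + 2*(-3/22) = 8 - 3/11 = 85/11 ≈ 7.7273)
E = 58650/11 (E = (85/11)*690 = 58650/11 ≈ 5331.8)
Y(a(2, 4)) - E = ½ - 1*58650/11 = ½ - 58650/11 = -117289/22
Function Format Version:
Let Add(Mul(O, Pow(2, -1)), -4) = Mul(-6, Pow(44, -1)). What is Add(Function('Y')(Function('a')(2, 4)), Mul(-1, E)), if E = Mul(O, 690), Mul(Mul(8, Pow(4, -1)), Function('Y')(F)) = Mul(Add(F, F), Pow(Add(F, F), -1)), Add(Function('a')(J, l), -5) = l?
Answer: Rational(-117289, 22) ≈ -5331.3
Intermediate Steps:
Function('a')(J, l) = Add(5, l)
Function('Y')(F) = Rational(1, 2) (Function('Y')(F) = Mul(Rational(1, 2), Mul(Add(F, F), Pow(Add(F, F), -1))) = Mul(Rational(1, 2), Mul(Mul(2, F), Pow(Mul(2, F), -1))) = Mul(Rational(1, 2), Mul(Mul(2, F), Mul(Rational(1, 2), Pow(F, -1)))) = Mul(Rational(1, 2), 1) = Rational(1, 2))
O = Rational(85, 11) (O = Add(8, Mul(2, Mul(-6, Pow(44, -1)))) = Add(8, Mul(2, Mul(-6, Rational(1, 44)))) = Add(8, Mul(2, Rational(-3, 22))) = Add(8, Rational(-3, 11)) = Rational(85, 11) ≈ 7.7273)
E = Rational(58650, 11) (E = Mul(Rational(85, 11), 690) = Rational(58650, 11) ≈ 5331.8)
Add(Function('Y')(Function('a')(2, 4)), Mul(-1, E)) = Add(Rational(1, 2), Mul(-1, Rational(58650, 11))) = Add(Rational(1, 2), Rational(-58650, 11)) = Rational(-117289, 22)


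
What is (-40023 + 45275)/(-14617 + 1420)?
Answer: -5252/13197 ≈ -0.39797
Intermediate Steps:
(-40023 + 45275)/(-14617 + 1420) = 5252/(-13197) = 5252*(-1/13197) = -5252/13197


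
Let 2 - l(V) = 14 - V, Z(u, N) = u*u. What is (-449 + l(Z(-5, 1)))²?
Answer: 190096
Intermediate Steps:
Z(u, N) = u²
l(V) = -12 + V (l(V) = 2 - (14 - V) = 2 + (-14 + V) = -12 + V)
(-449 + l(Z(-5, 1)))² = (-449 + (-12 + (-5)²))² = (-449 + (-12 + 25))² = (-449 + 13)² = (-436)² = 190096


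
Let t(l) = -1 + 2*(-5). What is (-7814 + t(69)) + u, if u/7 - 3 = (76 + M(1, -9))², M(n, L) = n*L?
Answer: 23619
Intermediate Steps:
M(n, L) = L*n
t(l) = -11 (t(l) = -1 - 10 = -11)
u = 31444 (u = 21 + 7*(76 - 9*1)² = 21 + 7*(76 - 9)² = 21 + 7*67² = 21 + 7*4489 = 21 + 31423 = 31444)
(-7814 + t(69)) + u = (-7814 - 11) + 31444 = -7825 + 31444 = 23619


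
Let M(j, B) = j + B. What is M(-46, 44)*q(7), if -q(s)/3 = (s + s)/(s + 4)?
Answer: 84/11 ≈ 7.6364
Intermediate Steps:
q(s) = -6*s/(4 + s) (q(s) = -3*(s + s)/(s + 4) = -3*2*s/(4 + s) = -6*s/(4 + s))
M(j, B) = B + j
M(-46, 44)*q(7) = (44 - 46)*(-6*7/(4 + 7)) = -(-12)*7/11 = -2*(-42/11) = 84/11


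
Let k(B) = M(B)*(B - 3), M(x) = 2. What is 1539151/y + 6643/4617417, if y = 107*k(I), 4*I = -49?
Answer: -2030537232439/4305411537 ≈ -471.62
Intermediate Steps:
I = -49/4 (I = (¼)*(-49) = -49/4 ≈ -12.250)
k(B) = -6 + 2*B (k(B) = 2*(B - 3) = 2*(-3 + B) = -6 + 2*B)
y = -6527/2 (y = 107*(-6 + 2*(-49/4)) = 107*(-6 - 49/2) = 107*(-61/2) = -6527/2 ≈ -3263.5)
1539151/y + 6643/4617417 = 1539151/(-6527/2) + 6643/4617417 = 1539151*(-2/6527) + 6643*(1/4617417) = -3078302/6527 + 949/659631 = -2030537232439/4305411537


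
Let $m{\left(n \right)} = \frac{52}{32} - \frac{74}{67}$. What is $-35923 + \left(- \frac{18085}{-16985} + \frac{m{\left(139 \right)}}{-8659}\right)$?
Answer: $- \frac{566353778728099}{15766237928} \approx -35922.0$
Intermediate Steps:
$m{\left(n \right)} = \frac{279}{536}$ ($m{\left(n \right)} = 52 \cdot \frac{1}{32} - \frac{74}{67} = \frac{13}{8} - \frac{74}{67} = \frac{279}{536}$)
$-35923 + \left(- \frac{18085}{-16985} + \frac{m{\left(139 \right)}}{-8659}\right) = -35923 + \left(- \frac{18085}{-16985} + \frac{279}{536 \left(-8659\right)}\right) = -35923 + \left(\left(-18085\right) \left(- \frac{1}{16985}\right) + \frac{279}{536} \left(- \frac{1}{8659}\right)\right) = -35923 + \left(\frac{3617}{3397} - \frac{279}{4641224}\right) = -35923 + \frac{16786359445}{15766237928} = - \frac{566353778728099}{15766237928}$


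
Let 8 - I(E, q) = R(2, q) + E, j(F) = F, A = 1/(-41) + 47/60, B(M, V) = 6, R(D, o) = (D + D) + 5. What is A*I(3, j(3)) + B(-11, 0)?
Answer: 1823/615 ≈ 2.9642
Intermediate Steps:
R(D, o) = 5 + 2*D (R(D, o) = 2*D + 5 = 5 + 2*D)
A = 1867/2460 (A = 1*(-1/41) + 47*(1/60) = -1/41 + 47/60 = 1867/2460 ≈ 0.75894)
I(E, q) = -1 - E (I(E, q) = 8 - ((5 + 2*2) + E) = 8 - ((5 + 4) + E) = 8 - (9 + E) = 8 + (-9 - E) = -1 - E)
A*I(3, j(3)) + B(-11, 0) = 1867*(-1 - 1*3)/2460 + 6 = 1867*(-1 - 3)/2460 + 6 = (1867/2460)*(-4) + 6 = -1867/615 + 6 = 1823/615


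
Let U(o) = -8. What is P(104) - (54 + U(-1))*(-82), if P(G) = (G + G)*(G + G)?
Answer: 47036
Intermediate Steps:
P(G) = 4*G² (P(G) = (2*G)*(2*G) = 4*G²)
P(104) - (54 + U(-1))*(-82) = 4*104² - (54 - 8)*(-82) = 4*10816 - 46*(-82) = 43264 - 1*(-3772) = 43264 + 3772 = 47036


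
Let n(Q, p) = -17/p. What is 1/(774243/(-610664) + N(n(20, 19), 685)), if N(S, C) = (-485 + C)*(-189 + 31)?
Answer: -610664/19297756643 ≈ -3.1644e-5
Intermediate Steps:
N(S, C) = 76630 - 158*C (N(S, C) = (-485 + C)*(-158) = 76630 - 158*C)
1/(774243/(-610664) + N(n(20, 19), 685)) = 1/(774243/(-610664) + (76630 - 158*685)) = 1/(774243*(-1/610664) + (76630 - 108230)) = 1/(-774243/610664 - 31600) = 1/(-19297756643/610664) = -610664/19297756643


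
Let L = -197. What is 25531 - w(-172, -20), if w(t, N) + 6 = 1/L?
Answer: 5030790/197 ≈ 25537.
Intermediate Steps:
w(t, N) = -1183/197 (w(t, N) = -6 + 1/(-197) = -6 - 1/197 = -1183/197)
25531 - w(-172, -20) = 25531 - 1*(-1183/197) = 25531 + 1183/197 = 5030790/197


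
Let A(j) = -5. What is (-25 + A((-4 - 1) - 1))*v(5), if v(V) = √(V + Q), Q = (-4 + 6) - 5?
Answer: -30*√2 ≈ -42.426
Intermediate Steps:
Q = -3 (Q = 2 - 5 = -3)
v(V) = √(-3 + V) (v(V) = √(V - 3) = √(-3 + V))
(-25 + A((-4 - 1) - 1))*v(5) = (-25 - 5)*√(-3 + 5) = -30*√2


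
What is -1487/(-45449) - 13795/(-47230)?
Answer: 139439993/429311254 ≈ 0.32480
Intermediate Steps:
-1487/(-45449) - 13795/(-47230) = -1487*(-1/45449) - 13795*(-1/47230) = 1487/45449 + 2759/9446 = 139439993/429311254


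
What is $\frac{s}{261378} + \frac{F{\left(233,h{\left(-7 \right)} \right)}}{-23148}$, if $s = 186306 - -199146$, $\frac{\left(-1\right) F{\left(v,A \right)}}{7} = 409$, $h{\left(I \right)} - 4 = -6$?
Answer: $\frac{537264895}{336132108} \approx 1.5984$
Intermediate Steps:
$h{\left(I \right)} = -2$ ($h{\left(I \right)} = 4 - 6 = -2$)
$F{\left(v,A \right)} = -2863$ ($F{\left(v,A \right)} = \left(-7\right) 409 = -2863$)
$s = 385452$ ($s = 186306 + 199146 = 385452$)
$\frac{s}{261378} + \frac{F{\left(233,h{\left(-7 \right)} \right)}}{-23148} = \frac{385452}{261378} - \frac{2863}{-23148} = 385452 \cdot \frac{1}{261378} - - \frac{2863}{23148} = \frac{21414}{14521} + \frac{2863}{23148} = \frac{537264895}{336132108}$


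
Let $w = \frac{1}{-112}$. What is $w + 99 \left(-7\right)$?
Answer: $- \frac{77617}{112} \approx -693.01$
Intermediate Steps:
$w = - \frac{1}{112} \approx -0.0089286$
$w + 99 \left(-7\right) = - \frac{1}{112} + 99 \left(-7\right) = - \frac{1}{112} - 693 = - \frac{77617}{112}$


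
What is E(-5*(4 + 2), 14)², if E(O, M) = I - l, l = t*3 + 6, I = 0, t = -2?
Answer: 0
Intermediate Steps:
l = 0 (l = -2*3 + 6 = -6 + 6 = 0)
E(O, M) = 0 (E(O, M) = 0 - 1*0 = 0 + 0 = 0)
E(-5*(4 + 2), 14)² = 0² = 0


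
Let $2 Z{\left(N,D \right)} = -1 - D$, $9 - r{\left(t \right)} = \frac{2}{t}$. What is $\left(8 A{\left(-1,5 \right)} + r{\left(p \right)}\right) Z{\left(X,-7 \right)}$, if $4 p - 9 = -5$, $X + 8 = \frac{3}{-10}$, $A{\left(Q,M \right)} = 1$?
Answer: $45$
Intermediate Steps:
$X = - \frac{83}{10}$ ($X = -8 + \frac{3}{-10} = -8 + 3 \left(- \frac{1}{10}\right) = -8 - \frac{3}{10} = - \frac{83}{10} \approx -8.3$)
$p = 1$ ($p = \frac{9}{4} + \frac{1}{4} \left(-5\right) = \frac{9}{4} - \frac{5}{4} = 1$)
$r{\left(t \right)} = 9 - \frac{2}{t}$
$Z{\left(N,D \right)} = - \frac{1}{2} - \frac{D}{2}$ ($Z{\left(N,D \right)} = \frac{-1 - D}{2} = - \frac{1}{2} - \frac{D}{2}$)
$\left(8 A{\left(-1,5 \right)} + r{\left(p \right)}\right) Z{\left(X,-7 \right)} = \left(8 \cdot 1 + \left(9 - \frac{2}{1}\right)\right) \left(- \frac{1}{2} - - \frac{7}{2}\right) = \left(8 + \left(9 - 2\right)\right) \left(- \frac{1}{2} + \frac{7}{2}\right) = \left(8 + \left(9 - 2\right)\right) 3 = \left(8 + 7\right) 3 = 15 \cdot 3 = 45$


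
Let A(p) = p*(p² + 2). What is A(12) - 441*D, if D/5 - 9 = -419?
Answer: 905802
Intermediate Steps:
A(p) = p*(2 + p²)
D = -2050 (D = 45 + 5*(-419) = 45 - 2095 = -2050)
A(12) - 441*D = 12*(2 + 12²) - 441*(-2050) = 12*(2 + 144) + 904050 = 12*146 + 904050 = 1752 + 904050 = 905802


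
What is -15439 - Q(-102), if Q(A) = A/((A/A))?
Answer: -15337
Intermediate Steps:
Q(A) = A (Q(A) = A/1 = A*1 = A)
-15439 - Q(-102) = -15439 - 1*(-102) = -15439 + 102 = -15337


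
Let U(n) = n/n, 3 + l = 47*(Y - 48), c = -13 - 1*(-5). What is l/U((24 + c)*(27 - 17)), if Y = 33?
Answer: -708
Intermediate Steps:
c = -8 (c = -13 + 5 = -8)
l = -708 (l = -3 + 47*(33 - 48) = -3 + 47*(-15) = -3 - 705 = -708)
U(n) = 1
l/U((24 + c)*(27 - 17)) = -708/1 = -708*1 = -708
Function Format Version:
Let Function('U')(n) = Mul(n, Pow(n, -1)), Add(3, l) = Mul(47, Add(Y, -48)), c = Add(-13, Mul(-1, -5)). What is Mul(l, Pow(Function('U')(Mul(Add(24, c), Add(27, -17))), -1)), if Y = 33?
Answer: -708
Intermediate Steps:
c = -8 (c = Add(-13, 5) = -8)
l = -708 (l = Add(-3, Mul(47, Add(33, -48))) = Add(-3, Mul(47, -15)) = Add(-3, -705) = -708)
Function('U')(n) = 1
Mul(l, Pow(Function('U')(Mul(Add(24, c), Add(27, -17))), -1)) = Mul(-708, Pow(1, -1)) = Mul(-708, 1) = -708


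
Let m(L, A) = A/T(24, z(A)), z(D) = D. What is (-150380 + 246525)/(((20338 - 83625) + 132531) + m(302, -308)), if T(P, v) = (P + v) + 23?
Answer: 3584835/2581856 ≈ 1.3885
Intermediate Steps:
T(P, v) = 23 + P + v
m(L, A) = A/(47 + A) (m(L, A) = A/(23 + 24 + A) = A/(47 + A))
(-150380 + 246525)/(((20338 - 83625) + 132531) + m(302, -308)) = (-150380 + 246525)/(((20338 - 83625) + 132531) - 308/(47 - 308)) = 96145/((-63287 + 132531) - 308/(-261)) = 96145/(69244 - 308*(-1/261)) = 96145/(69244 + 308/261) = 96145/(18072992/261) = 96145*(261/18072992) = 3584835/2581856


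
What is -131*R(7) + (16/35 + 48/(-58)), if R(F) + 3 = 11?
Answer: -1064096/1015 ≈ -1048.4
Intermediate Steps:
R(F) = 8 (R(F) = -3 + 11 = 8)
-131*R(7) + (16/35 + 48/(-58)) = -131*8 + (16/35 + 48/(-58)) = -1048 + (16*(1/35) + 48*(-1/58)) = -1048 + (16/35 - 24/29) = -1048 - 376/1015 = -1064096/1015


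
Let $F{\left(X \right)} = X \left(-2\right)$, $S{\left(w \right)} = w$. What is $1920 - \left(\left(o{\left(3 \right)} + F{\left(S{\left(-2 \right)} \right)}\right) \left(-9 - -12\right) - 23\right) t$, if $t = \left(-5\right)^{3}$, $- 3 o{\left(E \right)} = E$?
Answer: $170$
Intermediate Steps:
$o{\left(E \right)} = - \frac{E}{3}$
$t = -125$
$F{\left(X \right)} = - 2 X$
$1920 - \left(\left(o{\left(3 \right)} + F{\left(S{\left(-2 \right)} \right)}\right) \left(-9 - -12\right) - 23\right) t = 1920 - \left(\left(\left(- \frac{1}{3}\right) 3 - -4\right) \left(-9 - -12\right) - 23\right) \left(-125\right) = 1920 - \left(\left(-1 + 4\right) \left(-9 + 12\right) - 23\right) \left(-125\right) = 1920 - \left(3 \cdot 3 - 23\right) \left(-125\right) = 1920 - \left(9 - 23\right) \left(-125\right) = 1920 - \left(-14\right) \left(-125\right) = 1920 - 1750 = 170$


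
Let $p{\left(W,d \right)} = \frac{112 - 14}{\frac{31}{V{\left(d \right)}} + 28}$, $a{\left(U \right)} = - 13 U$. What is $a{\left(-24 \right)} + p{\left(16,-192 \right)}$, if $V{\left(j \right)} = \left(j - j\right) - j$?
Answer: $\frac{1705800}{5407} \approx 315.48$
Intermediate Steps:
$V{\left(j \right)} = - j$ ($V{\left(j \right)} = 0 - j = - j$)
$p{\left(W,d \right)} = \frac{98}{28 - \frac{31}{d}}$ ($p{\left(W,d \right)} = \frac{112 - 14}{\frac{31}{\left(-1\right) d} + 28} = \frac{98}{31 \left(- \frac{1}{d}\right) + 28} = \frac{98}{- \frac{31}{d} + 28} = \frac{98}{28 - \frac{31}{d}}$)
$a{\left(-24 \right)} + p{\left(16,-192 \right)} = \left(-13\right) \left(-24\right) + 98 \left(-192\right) \frac{1}{-31 + 28 \left(-192\right)} = 312 + 98 \left(-192\right) \frac{1}{-31 - 5376} = 312 + 98 \left(-192\right) \frac{1}{-5407} = 312 + 98 \left(-192\right) \left(- \frac{1}{5407}\right) = 312 + \frac{18816}{5407} = \frac{1705800}{5407}$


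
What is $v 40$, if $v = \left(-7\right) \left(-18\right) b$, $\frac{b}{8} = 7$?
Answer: $282240$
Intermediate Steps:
$b = 56$ ($b = 8 \cdot 7 = 56$)
$v = 7056$ ($v = \left(-7\right) \left(-18\right) 56 = 126 \cdot 56 = 7056$)
$v 40 = 7056 \cdot 40 = 282240$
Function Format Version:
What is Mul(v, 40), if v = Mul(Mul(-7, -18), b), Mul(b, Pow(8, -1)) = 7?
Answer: 282240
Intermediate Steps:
b = 56 (b = Mul(8, 7) = 56)
v = 7056 (v = Mul(Mul(-7, -18), 56) = Mul(126, 56) = 7056)
Mul(v, 40) = Mul(7056, 40) = 282240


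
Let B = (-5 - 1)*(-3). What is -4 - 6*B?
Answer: -112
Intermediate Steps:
B = 18 (B = -6*(-3) = 18)
-4 - 6*B = -4 - 6*18 = -4 - 108 = -112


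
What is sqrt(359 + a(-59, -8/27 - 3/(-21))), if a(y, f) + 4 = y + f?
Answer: sqrt(1174215)/63 ≈ 17.200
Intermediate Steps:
a(y, f) = -4 + f + y (a(y, f) = -4 + (y + f) = -4 + (f + y) = -4 + f + y)
sqrt(359 + a(-59, -8/27 - 3/(-21))) = sqrt(359 + (-4 + (-8/27 - 3/(-21)) - 59)) = sqrt(359 + (-4 + (-8*1/27 - 3*(-1/21)) - 59)) = sqrt(359 + (-4 + (-8/27 + 1/7) - 59)) = sqrt(359 + (-4 - 29/189 - 59)) = sqrt(359 - 11936/189) = sqrt(55915/189) = sqrt(1174215)/63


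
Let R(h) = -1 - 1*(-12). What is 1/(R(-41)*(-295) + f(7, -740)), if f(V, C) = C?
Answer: -1/3985 ≈ -0.00025094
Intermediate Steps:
R(h) = 11 (R(h) = -1 + 12 = 11)
1/(R(-41)*(-295) + f(7, -740)) = 1/(11*(-295) - 740) = 1/(-3245 - 740) = 1/(-3985) = -1/3985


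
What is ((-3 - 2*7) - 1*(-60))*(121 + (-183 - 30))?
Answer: -3956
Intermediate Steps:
((-3 - 2*7) - 1*(-60))*(121 + (-183 - 30)) = ((-3 - 14) + 60)*(121 - 213) = (-17 + 60)*(-92) = 43*(-92) = -3956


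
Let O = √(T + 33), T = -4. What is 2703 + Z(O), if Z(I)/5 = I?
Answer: 2703 + 5*√29 ≈ 2729.9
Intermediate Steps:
O = √29 (O = √(-4 + 33) = √29 ≈ 5.3852)
Z(I) = 5*I
2703 + Z(O) = 2703 + 5*√29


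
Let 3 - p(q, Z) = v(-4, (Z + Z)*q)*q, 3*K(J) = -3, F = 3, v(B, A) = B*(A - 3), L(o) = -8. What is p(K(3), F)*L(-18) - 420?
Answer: -732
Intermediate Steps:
v(B, A) = B*(-3 + A)
K(J) = -1 (K(J) = (1/3)*(-3) = -1)
p(q, Z) = 3 - q*(12 - 8*Z*q) (p(q, Z) = 3 - (-4*(-3 + (Z + Z)*q))*q = 3 - (-4*(-3 + (2*Z)*q))*q = 3 - (-4*(-3 + 2*Z*q))*q = 3 - (12 - 8*Z*q)*q = 3 - q*(12 - 8*Z*q))
p(K(3), F)*L(-18) - 420 = (3 + 4*(-1)*(-3 + 2*3*(-1)))*(-8) - 420 = (3 + 4*(-1)*(-3 - 6))*(-8) - 420 = (3 + 4*(-1)*(-9))*(-8) - 420 = (3 + 36)*(-8) - 420 = 39*(-8) - 420 = -312 - 420 = -732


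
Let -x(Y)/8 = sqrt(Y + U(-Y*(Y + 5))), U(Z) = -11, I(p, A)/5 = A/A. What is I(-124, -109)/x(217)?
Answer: -5*sqrt(206)/1648 ≈ -0.043546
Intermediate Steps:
I(p, A) = 5 (I(p, A) = 5*(A/A) = 5*1 = 5)
x(Y) = -8*sqrt(-11 + Y) (x(Y) = -8*sqrt(Y - 11) = -8*sqrt(-11 + Y))
I(-124, -109)/x(217) = 5/((-8*sqrt(-11 + 217))) = 5/((-8*sqrt(206))) = 5*(-sqrt(206)/1648) = -5*sqrt(206)/1648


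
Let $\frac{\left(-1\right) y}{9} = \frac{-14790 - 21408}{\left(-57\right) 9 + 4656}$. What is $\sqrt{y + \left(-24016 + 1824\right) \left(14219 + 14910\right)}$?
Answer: $\frac{i \sqrt{1232847399961334}}{1381} \approx 25425.0 i$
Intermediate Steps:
$y = \frac{108594}{1381}$ ($y = - 9 \frac{-14790 - 21408}{\left(-57\right) 9 + 4656} = - 9 \left(- \frac{36198}{-513 + 4656}\right) = - 9 \left(- \frac{36198}{4143}\right) = - 9 \left(\left(-36198\right) \frac{1}{4143}\right) = \left(-9\right) \left(- \frac{12066}{1381}\right) = \frac{108594}{1381} \approx 78.634$)
$\sqrt{y + \left(-24016 + 1824\right) \left(14219 + 14910\right)} = \sqrt{\frac{108594}{1381} + \left(-24016 + 1824\right) \left(14219 + 14910\right)} = \sqrt{\frac{108594}{1381} - 646430768} = \sqrt{- \frac{892720782014}{1381}} = \frac{i \sqrt{1232847399961334}}{1381}$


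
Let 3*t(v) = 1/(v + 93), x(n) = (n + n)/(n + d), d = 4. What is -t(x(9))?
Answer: -13/3681 ≈ -0.0035316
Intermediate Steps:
x(n) = 2*n/(4 + n) (x(n) = (n + n)/(n + 4) = (2*n)/(4 + n) = 2*n/(4 + n))
t(v) = 1/(3*(93 + v)) (t(v) = 1/(3*(v + 93)) = 1/(3*(93 + v)))
-t(x(9)) = -1/(3*(93 + 2*9/(4 + 9))) = -1/(3*(93 + 2*9/13)) = -1/(3*(93 + 2*9*(1/13))) = -1/(3*(93 + 18/13)) = -1/(3*1227/13) = -13/(3*1227) = -1*13/3681 = -13/3681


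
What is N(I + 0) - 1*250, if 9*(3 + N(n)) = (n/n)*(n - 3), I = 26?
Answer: -2254/9 ≈ -250.44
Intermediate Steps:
N(n) = -10/3 + n/9 (N(n) = -3 + ((n/n)*(n - 3))/9 = -3 + (1*(-3 + n))/9 = -3 + (-3 + n)/9 = -3 + (-⅓ + n/9) = -10/3 + n/9)
N(I + 0) - 1*250 = (-10/3 + (26 + 0)/9) - 1*250 = (-10/3 + (⅑)*26) - 250 = (-10/3 + 26/9) - 250 = -4/9 - 250 = -2254/9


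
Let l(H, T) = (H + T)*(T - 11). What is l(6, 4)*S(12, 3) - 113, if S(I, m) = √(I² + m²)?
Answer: -113 - 210*√17 ≈ -978.85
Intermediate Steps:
l(H, T) = (-11 + T)*(H + T) (l(H, T) = (H + T)*(-11 + T) = (-11 + T)*(H + T))
l(6, 4)*S(12, 3) - 113 = (4² - 11*6 - 11*4 + 6*4)*√(12² + 3²) - 113 = (16 - 66 - 44 + 24)*√(144 + 9) - 113 = -210*√17 - 113 = -113 - 210*√17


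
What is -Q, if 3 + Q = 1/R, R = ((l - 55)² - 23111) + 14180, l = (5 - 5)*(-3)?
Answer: 17719/5906 ≈ 3.0002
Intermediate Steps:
l = 0 (l = 0*(-3) = 0)
R = -5906 (R = ((0 - 55)² - 23111) + 14180 = ((-55)² - 23111) + 14180 = (3025 - 23111) + 14180 = -20086 + 14180 = -5906)
Q = -17719/5906 (Q = -3 + 1/(-5906) = -3 - 1/5906 = -17719/5906 ≈ -3.0002)
-Q = -1*(-17719/5906) = 17719/5906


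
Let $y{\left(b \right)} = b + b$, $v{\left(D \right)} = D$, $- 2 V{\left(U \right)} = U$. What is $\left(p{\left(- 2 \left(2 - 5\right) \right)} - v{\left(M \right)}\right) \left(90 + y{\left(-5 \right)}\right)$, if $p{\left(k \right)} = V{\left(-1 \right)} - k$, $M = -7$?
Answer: $120$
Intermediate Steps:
$V{\left(U \right)} = - \frac{U}{2}$
$y{\left(b \right)} = 2 b$
$p{\left(k \right)} = \frac{1}{2} - k$ ($p{\left(k \right)} = \left(- \frac{1}{2}\right) \left(-1\right) - k = \frac{1}{2} - k$)
$\left(p{\left(- 2 \left(2 - 5\right) \right)} - v{\left(M \right)}\right) \left(90 + y{\left(-5 \right)}\right) = \left(\left(\frac{1}{2} - - 2 \left(2 - 5\right)\right) - -7\right) \left(90 + 2 \left(-5\right)\right) = \left(\left(\frac{1}{2} - \left(-2\right) \left(-3\right)\right) + 7\right) \left(90 - 10\right) = \left(\left(\frac{1}{2} - 6\right) + 7\right) 80 = \left(- \frac{11}{2} + 7\right) 80 = \frac{3}{2} \cdot 80 = 120$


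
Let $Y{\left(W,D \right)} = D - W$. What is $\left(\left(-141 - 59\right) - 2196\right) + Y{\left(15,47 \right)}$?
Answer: $-2364$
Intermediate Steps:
$\left(\left(-141 - 59\right) - 2196\right) + Y{\left(15,47 \right)} = \left(\left(-141 - 59\right) - 2196\right) + \left(47 - 15\right) = \left(-200 - 2196\right) + 32 = -2396 + 32 = -2364$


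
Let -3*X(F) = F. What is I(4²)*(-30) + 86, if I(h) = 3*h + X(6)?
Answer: -1294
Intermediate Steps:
X(F) = -F/3
I(h) = -2 + 3*h (I(h) = 3*h - ⅓*6 = 3*h - 2 = -2 + 3*h)
I(4²)*(-30) + 86 = (-2 + 3*4²)*(-30) + 86 = (-2 + 3*16)*(-30) + 86 = (-2 + 48)*(-30) + 86 = 46*(-30) + 86 = -1380 + 86 = -1294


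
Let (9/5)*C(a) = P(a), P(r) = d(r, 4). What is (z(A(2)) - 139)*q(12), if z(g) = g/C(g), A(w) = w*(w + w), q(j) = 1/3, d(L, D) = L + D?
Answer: -689/15 ≈ -45.933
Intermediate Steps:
d(L, D) = D + L
P(r) = 4 + r
q(j) = ⅓
A(w) = 2*w² (A(w) = w*(2*w) = 2*w²)
C(a) = 20/9 + 5*a/9 (C(a) = 5*(4 + a)/9 = 20/9 + 5*a/9)
z(g) = g/(20/9 + 5*g/9)
(z(A(2)) - 139)*q(12) = (9*(2*2²)/(5*(4 + 2*2²)) - 139)*(⅓) = (9*(2*4)/(5*(4 + 2*4)) - 139)*(⅓) = ((9/5)*8/(4 + 8) - 139)*(⅓) = ((9/5)*8/12 - 139)*(⅓) = ((9/5)*8*(1/12) - 139)*(⅓) = (6/5 - 139)*(⅓) = -689/5*⅓ = -689/15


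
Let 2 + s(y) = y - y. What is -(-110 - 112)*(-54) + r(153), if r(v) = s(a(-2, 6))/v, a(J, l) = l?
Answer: -1834166/153 ≈ -11988.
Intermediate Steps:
s(y) = -2 (s(y) = -2 + (y - y) = -2 + 0 = -2)
r(v) = -2/v
-(-110 - 112)*(-54) + r(153) = -(-110 - 112)*(-54) - 2/153 = -(-222)*(-54) - 2*1/153 = -1*11988 - 2/153 = -11988 - 2/153 = -1834166/153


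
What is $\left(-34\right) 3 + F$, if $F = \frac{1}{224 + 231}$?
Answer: $- \frac{46409}{455} \approx -102.0$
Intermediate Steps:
$F = \frac{1}{455} \approx 0.0021978$
$\left(-34\right) 3 + F = \left(-34\right) 3 + \frac{1}{455} = -102 + \frac{1}{455} = - \frac{46409}{455}$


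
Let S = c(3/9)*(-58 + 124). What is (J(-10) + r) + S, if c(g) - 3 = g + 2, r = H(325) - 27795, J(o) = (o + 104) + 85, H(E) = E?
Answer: -26939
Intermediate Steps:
J(o) = 189 + o (J(o) = (104 + o) + 85 = 189 + o)
r = -27470 (r = 325 - 27795 = -27470)
c(g) = 5 + g (c(g) = 3 + (g + 2) = 3 + (2 + g) = 5 + g)
S = 352 (S = (5 + 3/9)*(-58 + 124) = (5 + 3*(1/9))*66 = (5 + 1/3)*66 = (16/3)*66 = 352)
(J(-10) + r) + S = ((189 - 10) - 27470) + 352 = (179 - 27470) + 352 = -27291 + 352 = -26939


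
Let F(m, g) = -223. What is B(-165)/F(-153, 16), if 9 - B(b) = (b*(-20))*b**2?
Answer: 89842491/223 ≈ 4.0288e+5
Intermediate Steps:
B(b) = 9 + 20*b**3 (B(b) = 9 - b*(-20)*b**2 = 9 - (-20*b)*b**2 = 9 - (-20)*b**3 = 9 + 20*b**3)
B(-165)/F(-153, 16) = (9 + 20*(-165)**3)/(-223) = (9 + 20*(-4492125))*(-1/223) = (9 - 89842500)*(-1/223) = -89842491*(-1/223) = 89842491/223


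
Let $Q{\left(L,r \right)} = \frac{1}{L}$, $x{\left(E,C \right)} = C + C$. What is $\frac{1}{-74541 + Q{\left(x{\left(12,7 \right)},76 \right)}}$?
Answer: $- \frac{14}{1043573} \approx -1.3415 \cdot 10^{-5}$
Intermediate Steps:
$x{\left(E,C \right)} = 2 C$
$\frac{1}{-74541 + Q{\left(x{\left(12,7 \right)},76 \right)}} = \frac{1}{-74541 + \frac{1}{2 \cdot 7}} = \frac{1}{-74541 + \frac{1}{14}} = \frac{1}{- \frac{1043573}{14}} = - \frac{14}{1043573}$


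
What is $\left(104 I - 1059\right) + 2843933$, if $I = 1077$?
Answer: $2954882$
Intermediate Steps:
$\left(104 I - 1059\right) + 2843933 = \left(104 \cdot 1077 - 1059\right) + 2843933 = \left(112008 - 1059\right) + 2843933 = 110949 + 2843933 = 2954882$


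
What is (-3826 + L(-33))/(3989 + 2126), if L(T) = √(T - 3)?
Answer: -3826/6115 + 6*I/6115 ≈ -0.62567 + 0.00098119*I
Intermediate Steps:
L(T) = √(-3 + T)
(-3826 + L(-33))/(3989 + 2126) = (-3826 + √(-3 - 33))/(3989 + 2126) = (-3826 + √(-36))/6115 = (-3826 + 6*I)*(1/6115) = -3826/6115 + 6*I/6115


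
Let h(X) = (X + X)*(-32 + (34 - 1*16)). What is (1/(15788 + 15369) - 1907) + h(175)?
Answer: -212085698/31157 ≈ -6807.0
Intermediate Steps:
h(X) = -28*X (h(X) = (2*X)*(-32 + (34 - 16)) = (2*X)*(-32 + 18) = (2*X)*(-14) = -28*X)
(1/(15788 + 15369) - 1907) + h(175) = (1/(15788 + 15369) - 1907) - 28*175 = (1/31157 - 1907) - 4900 = -59416398/31157 - 4900 = -212085698/31157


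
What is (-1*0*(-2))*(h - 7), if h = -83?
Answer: 0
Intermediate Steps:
(-1*0*(-2))*(h - 7) = (-1*0*(-2))*(-83 - 7) = (0*(-2))*(-90) = 0*(-90) = 0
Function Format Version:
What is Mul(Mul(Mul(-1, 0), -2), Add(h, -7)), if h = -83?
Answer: 0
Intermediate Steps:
Mul(Mul(Mul(-1, 0), -2), Add(h, -7)) = Mul(Mul(Mul(-1, 0), -2), Add(-83, -7)) = Mul(Mul(0, -2), -90) = Mul(0, -90) = 0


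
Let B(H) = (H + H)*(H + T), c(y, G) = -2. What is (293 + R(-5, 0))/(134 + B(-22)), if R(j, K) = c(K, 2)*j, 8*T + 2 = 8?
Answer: 303/1069 ≈ 0.28344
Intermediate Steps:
T = ¾ (T = -¼ + (⅛)*8 = -¼ + 1 = ¾ ≈ 0.75000)
R(j, K) = -2*j
B(H) = 2*H*(¾ + H) (B(H) = (H + H)*(H + ¾) = (2*H)*(¾ + H) = 2*H*(¾ + H))
(293 + R(-5, 0))/(134 + B(-22)) = (293 - 2*(-5))/(134 + (½)*(-22)*(3 + 4*(-22))) = (293 + 10)/(134 + (½)*(-22)*(3 - 88)) = 303/(134 + (½)*(-22)*(-85)) = 303/(134 + 935) = 303/1069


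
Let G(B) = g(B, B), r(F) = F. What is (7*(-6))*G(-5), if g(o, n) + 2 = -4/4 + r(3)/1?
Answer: 0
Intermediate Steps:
g(o, n) = 0 (g(o, n) = -2 + (-4/4 + 3/1) = -2 + (-4*1/4 + 3*1) = -2 + (-1 + 3) = -2 + 2 = 0)
G(B) = 0
(7*(-6))*G(-5) = (7*(-6))*0 = -42*0 = 0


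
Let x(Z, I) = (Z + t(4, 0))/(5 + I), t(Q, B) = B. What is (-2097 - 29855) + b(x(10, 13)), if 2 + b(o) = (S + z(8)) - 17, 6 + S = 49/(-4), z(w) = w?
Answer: -127925/4 ≈ -31981.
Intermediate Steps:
S = -73/4 (S = -6 + 49/(-4) = -6 + 49*(-¼) = -6 - 49/4 = -73/4 ≈ -18.250)
x(Z, I) = Z/(5 + I) (x(Z, I) = (Z + 0)/(5 + I) = Z/(5 + I))
b(o) = -117/4 (b(o) = -2 + ((-73/4 + 8) - 17) = -2 + (-41/4 - 17) = -2 - 109/4 = -117/4)
(-2097 - 29855) + b(x(10, 13)) = (-2097 - 29855) - 117/4 = -31952 - 117/4 = -127925/4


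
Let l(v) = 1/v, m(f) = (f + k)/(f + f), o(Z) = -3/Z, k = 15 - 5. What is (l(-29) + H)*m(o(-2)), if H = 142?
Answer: 94691/174 ≈ 544.20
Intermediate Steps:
k = 10
m(f) = (10 + f)/(2*f) (m(f) = (f + 10)/(f + f) = (10 + f)/((2*f)) = (10 + f)*(1/(2*f)) = (10 + f)/(2*f))
(l(-29) + H)*m(o(-2)) = (1/(-29) + 142)*((10 - 3/(-2))/(2*((-3/(-2))))) = (-1/29 + 142)*((10 - 3*(-1/2))/(2*((-3*(-1/2))))) = 4117*((10 + 3/2)/(2*(3/2)))/29 = 4117*((1/2)*(2/3)*(23/2))/29 = (4117/29)*(23/6) = 94691/174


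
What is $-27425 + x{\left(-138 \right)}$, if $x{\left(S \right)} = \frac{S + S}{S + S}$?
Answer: $-27424$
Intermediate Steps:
$x{\left(S \right)} = 1$ ($x{\left(S \right)} = \frac{2 S}{2 S} = 2 S \frac{1}{2 S} = 1$)
$-27425 + x{\left(-138 \right)} = -27425 + 1 = -27424$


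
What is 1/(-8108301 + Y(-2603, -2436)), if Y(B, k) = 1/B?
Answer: -2603/21105907504 ≈ -1.2333e-7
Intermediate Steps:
1/(-8108301 + Y(-2603, -2436)) = 1/(-8108301 + 1/(-2603)) = 1/(-8108301 - 1/2603) = 1/(-21105907504/2603) = -2603/21105907504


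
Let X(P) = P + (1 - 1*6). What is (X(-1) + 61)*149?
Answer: 8195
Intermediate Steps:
X(P) = -5 + P (X(P) = P + (1 - 6) = P - 5 = -5 + P)
(X(-1) + 61)*149 = ((-5 - 1) + 61)*149 = (-6 + 61)*149 = 55*149 = 8195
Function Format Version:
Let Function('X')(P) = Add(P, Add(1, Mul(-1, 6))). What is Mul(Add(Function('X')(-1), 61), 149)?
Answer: 8195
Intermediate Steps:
Function('X')(P) = Add(-5, P) (Function('X')(P) = Add(P, Add(1, -6)) = Add(P, -5) = Add(-5, P))
Mul(Add(Function('X')(-1), 61), 149) = Mul(Add(Add(-5, -1), 61), 149) = Mul(Add(-6, 61), 149) = Mul(55, 149) = 8195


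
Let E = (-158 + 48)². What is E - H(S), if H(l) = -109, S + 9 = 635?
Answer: 12209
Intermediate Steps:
S = 626 (S = -9 + 635 = 626)
E = 12100 (E = (-110)² = 12100)
E - H(S) = 12100 - 1*(-109) = 12100 + 109 = 12209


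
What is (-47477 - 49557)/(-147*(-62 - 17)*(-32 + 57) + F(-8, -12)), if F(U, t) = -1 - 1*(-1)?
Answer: -13862/41475 ≈ -0.33423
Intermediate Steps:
F(U, t) = 0 (F(U, t) = -1 + 1 = 0)
(-47477 - 49557)/(-147*(-62 - 17)*(-32 + 57) + F(-8, -12)) = (-47477 - 49557)/(-147*(-62 - 17)*(-32 + 57) + 0) = -97034/(-(-11613)*25 + 0) = -97034/(-147*(-1975) + 0) = -97034/(290325 + 0) = -97034/290325 = -97034*1/290325 = -13862/41475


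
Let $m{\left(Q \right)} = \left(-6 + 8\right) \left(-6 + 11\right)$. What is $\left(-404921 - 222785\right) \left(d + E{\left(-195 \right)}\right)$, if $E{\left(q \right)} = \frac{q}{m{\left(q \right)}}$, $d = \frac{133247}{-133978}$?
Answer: $\frac{861783216754}{66989} \approx 1.2865 \cdot 10^{7}$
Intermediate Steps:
$m{\left(Q \right)} = 10$ ($m{\left(Q \right)} = 2 \cdot 5 = 10$)
$d = - \frac{133247}{133978}$ ($d = 133247 \left(- \frac{1}{133978}\right) = - \frac{133247}{133978} \approx -0.99454$)
$E{\left(q \right)} = \frac{q}{10}$
$\left(-404921 - 222785\right) \left(d + E{\left(-195 \right)}\right) = \left(-404921 - 222785\right) \left(- \frac{133247}{133978} + \frac{1}{10} \left(-195\right)\right) = - 627706 \left(- \frac{133247}{133978} - \frac{39}{2}\right) = \left(-627706\right) \left(- \frac{1372909}{66989}\right) = \frac{861783216754}{66989}$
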